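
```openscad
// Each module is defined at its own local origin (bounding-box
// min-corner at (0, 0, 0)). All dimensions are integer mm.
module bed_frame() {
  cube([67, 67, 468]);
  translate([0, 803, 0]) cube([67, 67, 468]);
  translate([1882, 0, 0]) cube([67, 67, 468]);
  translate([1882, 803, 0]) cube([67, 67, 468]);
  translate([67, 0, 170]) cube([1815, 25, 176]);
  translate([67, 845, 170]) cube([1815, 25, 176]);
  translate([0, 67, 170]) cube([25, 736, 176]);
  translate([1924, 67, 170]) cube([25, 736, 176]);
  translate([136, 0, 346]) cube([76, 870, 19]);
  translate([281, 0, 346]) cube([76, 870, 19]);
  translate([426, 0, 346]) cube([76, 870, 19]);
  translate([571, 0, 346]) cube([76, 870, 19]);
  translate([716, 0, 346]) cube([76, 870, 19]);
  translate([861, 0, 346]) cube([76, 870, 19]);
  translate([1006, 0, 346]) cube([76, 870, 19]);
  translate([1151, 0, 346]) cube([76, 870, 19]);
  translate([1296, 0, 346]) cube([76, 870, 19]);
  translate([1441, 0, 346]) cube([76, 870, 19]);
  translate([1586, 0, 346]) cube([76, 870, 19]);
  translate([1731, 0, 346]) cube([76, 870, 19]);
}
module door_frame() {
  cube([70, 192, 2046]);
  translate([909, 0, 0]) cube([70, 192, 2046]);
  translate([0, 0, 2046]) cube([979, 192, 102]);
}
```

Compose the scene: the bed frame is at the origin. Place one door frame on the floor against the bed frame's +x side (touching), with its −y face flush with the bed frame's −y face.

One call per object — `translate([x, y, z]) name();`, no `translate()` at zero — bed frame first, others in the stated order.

bed_frame();
translate([1949, 0, 0]) door_frame();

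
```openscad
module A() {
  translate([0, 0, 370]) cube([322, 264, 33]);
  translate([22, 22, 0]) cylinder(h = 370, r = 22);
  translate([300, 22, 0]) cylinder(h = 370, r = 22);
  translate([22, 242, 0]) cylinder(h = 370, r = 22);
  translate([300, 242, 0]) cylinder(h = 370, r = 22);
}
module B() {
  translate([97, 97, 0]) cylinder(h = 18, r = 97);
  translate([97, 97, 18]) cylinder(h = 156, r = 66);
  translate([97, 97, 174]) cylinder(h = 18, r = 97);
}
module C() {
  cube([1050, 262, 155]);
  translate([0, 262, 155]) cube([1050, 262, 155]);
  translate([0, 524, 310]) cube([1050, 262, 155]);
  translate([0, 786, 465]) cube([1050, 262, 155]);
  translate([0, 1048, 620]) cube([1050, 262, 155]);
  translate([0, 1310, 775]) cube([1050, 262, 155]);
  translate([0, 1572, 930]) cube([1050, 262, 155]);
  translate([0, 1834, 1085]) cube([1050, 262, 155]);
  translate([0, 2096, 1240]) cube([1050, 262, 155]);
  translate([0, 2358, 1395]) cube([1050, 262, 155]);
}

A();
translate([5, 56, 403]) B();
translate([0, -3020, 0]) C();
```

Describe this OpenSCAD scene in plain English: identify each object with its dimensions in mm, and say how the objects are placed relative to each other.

A is a simple wooden stool: a rectangular seat 322 mm (x) by 264 mm (y), 33 mm thick, top face at z = 403 mm, on four round legs, each 44 mm in diameter. The legs rest on z = 0, each leg's axis is inset half a diameter from the nearest pair of seat edges (so the leg's bounding box is flush with the corner).

B is a spool: two coaxial disc flanges of radius 97 mm and thickness 18 mm, joined by a core cylinder of radius 66 mm and height 156 mm. The lower flange rests on z = 0 and the three cylinders share a vertical axis.

C is a straight staircase of 10 solid steps. Each step is 1050 mm wide (x), 262 mm deep (y, the going) and 155 mm tall (the rise). The first step rests on the floor; each subsequent step sits one going further in +y and one rise higher in +z, directly behind and above the previous step with no overlap.

The spool is on top of the stool. The staircase is on the floor beside the stool on its −y side.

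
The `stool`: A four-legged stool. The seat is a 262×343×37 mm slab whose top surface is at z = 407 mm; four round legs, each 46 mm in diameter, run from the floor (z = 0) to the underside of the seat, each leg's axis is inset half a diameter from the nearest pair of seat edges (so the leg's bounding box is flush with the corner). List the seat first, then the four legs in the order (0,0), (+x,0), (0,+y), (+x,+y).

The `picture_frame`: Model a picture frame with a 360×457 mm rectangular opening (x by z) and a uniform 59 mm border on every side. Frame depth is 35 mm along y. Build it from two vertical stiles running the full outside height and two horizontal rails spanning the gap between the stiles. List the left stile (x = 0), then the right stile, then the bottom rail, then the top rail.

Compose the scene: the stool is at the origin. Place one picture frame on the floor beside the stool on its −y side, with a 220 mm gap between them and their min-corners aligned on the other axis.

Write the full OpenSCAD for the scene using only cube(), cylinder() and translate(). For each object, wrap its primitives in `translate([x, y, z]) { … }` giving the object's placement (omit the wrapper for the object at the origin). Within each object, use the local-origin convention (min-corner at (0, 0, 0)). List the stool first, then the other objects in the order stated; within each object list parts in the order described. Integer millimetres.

translate([0, 0, 370]) cube([262, 343, 37]);
translate([23, 23, 0]) cylinder(h = 370, r = 23);
translate([239, 23, 0]) cylinder(h = 370, r = 23);
translate([23, 320, 0]) cylinder(h = 370, r = 23);
translate([239, 320, 0]) cylinder(h = 370, r = 23);
translate([0, -255, 0]) {
  cube([59, 35, 575]);
  translate([419, 0, 0]) cube([59, 35, 575]);
  translate([59, 0, 0]) cube([360, 35, 59]);
  translate([59, 0, 516]) cube([360, 35, 59]);
}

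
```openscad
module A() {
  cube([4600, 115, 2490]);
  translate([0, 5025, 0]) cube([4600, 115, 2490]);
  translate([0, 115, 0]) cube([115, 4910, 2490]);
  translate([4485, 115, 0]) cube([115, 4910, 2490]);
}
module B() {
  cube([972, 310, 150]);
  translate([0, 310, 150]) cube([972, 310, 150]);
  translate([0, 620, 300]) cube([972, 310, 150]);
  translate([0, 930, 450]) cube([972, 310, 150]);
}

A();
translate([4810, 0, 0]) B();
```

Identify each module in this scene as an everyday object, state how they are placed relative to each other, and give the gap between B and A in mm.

The staircase's nearest face is 210 mm from the house frame's +x face.

A is a house frame. B is a staircase. The staircase is on the floor beside the house frame on its +x side. The gap between the staircase and the house frame is 210 mm.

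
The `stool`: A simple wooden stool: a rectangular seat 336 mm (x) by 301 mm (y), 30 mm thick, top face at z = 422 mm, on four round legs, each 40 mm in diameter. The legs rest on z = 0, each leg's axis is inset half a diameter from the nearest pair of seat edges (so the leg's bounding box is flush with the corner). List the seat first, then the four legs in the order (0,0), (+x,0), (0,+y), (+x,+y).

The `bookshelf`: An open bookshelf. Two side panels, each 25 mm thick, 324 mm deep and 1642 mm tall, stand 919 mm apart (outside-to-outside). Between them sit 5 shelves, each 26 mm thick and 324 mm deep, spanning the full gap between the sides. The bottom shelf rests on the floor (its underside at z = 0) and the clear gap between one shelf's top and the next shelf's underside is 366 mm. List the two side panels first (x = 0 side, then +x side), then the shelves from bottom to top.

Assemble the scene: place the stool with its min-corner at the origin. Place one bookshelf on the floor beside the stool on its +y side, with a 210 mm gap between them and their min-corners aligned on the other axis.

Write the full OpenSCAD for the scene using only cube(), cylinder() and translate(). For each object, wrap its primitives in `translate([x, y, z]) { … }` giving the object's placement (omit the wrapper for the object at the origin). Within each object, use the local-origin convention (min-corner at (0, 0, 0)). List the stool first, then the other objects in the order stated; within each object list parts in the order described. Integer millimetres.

translate([0, 0, 392]) cube([336, 301, 30]);
translate([20, 20, 0]) cylinder(h = 392, r = 20);
translate([316, 20, 0]) cylinder(h = 392, r = 20);
translate([20, 281, 0]) cylinder(h = 392, r = 20);
translate([316, 281, 0]) cylinder(h = 392, r = 20);
translate([0, 511, 0]) {
  cube([25, 324, 1642]);
  translate([894, 0, 0]) cube([25, 324, 1642]);
  translate([25, 0, 0]) cube([869, 324, 26]);
  translate([25, 0, 392]) cube([869, 324, 26]);
  translate([25, 0, 784]) cube([869, 324, 26]);
  translate([25, 0, 1176]) cube([869, 324, 26]);
  translate([25, 0, 1568]) cube([869, 324, 26]);
}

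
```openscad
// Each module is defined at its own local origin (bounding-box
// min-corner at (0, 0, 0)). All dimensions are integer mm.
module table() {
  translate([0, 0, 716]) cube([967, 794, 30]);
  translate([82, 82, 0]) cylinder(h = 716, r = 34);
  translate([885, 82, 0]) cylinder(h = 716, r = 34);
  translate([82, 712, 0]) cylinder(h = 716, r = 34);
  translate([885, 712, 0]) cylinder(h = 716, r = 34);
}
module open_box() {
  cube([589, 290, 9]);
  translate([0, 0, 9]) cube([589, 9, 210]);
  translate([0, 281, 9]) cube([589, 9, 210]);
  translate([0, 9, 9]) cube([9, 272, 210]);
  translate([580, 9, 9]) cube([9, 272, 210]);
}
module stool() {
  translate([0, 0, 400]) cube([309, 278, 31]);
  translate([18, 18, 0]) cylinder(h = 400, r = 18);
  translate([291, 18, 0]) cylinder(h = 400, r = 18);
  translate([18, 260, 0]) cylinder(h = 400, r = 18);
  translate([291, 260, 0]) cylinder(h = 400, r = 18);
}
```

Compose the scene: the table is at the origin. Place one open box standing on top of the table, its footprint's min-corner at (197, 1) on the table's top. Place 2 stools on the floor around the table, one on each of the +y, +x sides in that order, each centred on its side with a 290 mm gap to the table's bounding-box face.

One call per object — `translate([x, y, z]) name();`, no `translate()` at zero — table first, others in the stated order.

table();
translate([197, 1, 746]) open_box();
translate([329, 1084, 0]) stool();
translate([1257, 258, 0]) stool();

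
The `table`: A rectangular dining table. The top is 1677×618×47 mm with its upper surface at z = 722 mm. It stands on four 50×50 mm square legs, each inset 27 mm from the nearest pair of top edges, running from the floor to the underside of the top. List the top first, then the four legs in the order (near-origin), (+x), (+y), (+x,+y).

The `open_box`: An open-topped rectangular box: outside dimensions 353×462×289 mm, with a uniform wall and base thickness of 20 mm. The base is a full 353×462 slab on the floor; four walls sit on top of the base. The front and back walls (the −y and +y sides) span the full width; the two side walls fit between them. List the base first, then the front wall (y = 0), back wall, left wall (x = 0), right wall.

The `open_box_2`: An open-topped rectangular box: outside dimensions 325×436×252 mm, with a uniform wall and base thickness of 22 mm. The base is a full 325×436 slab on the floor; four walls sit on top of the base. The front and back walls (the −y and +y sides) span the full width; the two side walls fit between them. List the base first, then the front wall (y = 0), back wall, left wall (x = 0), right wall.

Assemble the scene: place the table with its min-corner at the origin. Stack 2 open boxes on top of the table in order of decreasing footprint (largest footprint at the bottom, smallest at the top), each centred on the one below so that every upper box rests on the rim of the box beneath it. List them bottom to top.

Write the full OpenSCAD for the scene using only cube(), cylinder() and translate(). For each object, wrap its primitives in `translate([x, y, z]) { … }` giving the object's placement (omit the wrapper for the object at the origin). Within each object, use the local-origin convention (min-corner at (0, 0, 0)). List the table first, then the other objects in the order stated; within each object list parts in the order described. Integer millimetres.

translate([0, 0, 675]) cube([1677, 618, 47]);
translate([27, 27, 0]) cube([50, 50, 675]);
translate([1600, 27, 0]) cube([50, 50, 675]);
translate([27, 541, 0]) cube([50, 50, 675]);
translate([1600, 541, 0]) cube([50, 50, 675]);
translate([662, 78, 722]) {
  cube([353, 462, 20]);
  translate([0, 0, 20]) cube([353, 20, 269]);
  translate([0, 442, 20]) cube([353, 20, 269]);
  translate([0, 20, 20]) cube([20, 422, 269]);
  translate([333, 20, 20]) cube([20, 422, 269]);
}
translate([676, 91, 1011]) {
  cube([325, 436, 22]);
  translate([0, 0, 22]) cube([325, 22, 230]);
  translate([0, 414, 22]) cube([325, 22, 230]);
  translate([0, 22, 22]) cube([22, 392, 230]);
  translate([303, 22, 22]) cube([22, 392, 230]);
}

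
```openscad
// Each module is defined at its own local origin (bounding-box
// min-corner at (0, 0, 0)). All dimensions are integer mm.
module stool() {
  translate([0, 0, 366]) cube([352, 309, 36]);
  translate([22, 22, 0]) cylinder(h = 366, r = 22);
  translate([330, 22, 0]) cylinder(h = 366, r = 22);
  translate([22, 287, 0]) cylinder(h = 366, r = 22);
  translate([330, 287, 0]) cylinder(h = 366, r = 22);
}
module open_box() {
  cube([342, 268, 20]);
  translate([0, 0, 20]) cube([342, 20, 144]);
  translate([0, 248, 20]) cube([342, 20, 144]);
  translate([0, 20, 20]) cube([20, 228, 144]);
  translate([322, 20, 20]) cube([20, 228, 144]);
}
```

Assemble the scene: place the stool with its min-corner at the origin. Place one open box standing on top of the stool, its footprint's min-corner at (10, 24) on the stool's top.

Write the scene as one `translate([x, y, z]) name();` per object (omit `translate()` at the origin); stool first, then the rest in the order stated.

stool();
translate([10, 24, 402]) open_box();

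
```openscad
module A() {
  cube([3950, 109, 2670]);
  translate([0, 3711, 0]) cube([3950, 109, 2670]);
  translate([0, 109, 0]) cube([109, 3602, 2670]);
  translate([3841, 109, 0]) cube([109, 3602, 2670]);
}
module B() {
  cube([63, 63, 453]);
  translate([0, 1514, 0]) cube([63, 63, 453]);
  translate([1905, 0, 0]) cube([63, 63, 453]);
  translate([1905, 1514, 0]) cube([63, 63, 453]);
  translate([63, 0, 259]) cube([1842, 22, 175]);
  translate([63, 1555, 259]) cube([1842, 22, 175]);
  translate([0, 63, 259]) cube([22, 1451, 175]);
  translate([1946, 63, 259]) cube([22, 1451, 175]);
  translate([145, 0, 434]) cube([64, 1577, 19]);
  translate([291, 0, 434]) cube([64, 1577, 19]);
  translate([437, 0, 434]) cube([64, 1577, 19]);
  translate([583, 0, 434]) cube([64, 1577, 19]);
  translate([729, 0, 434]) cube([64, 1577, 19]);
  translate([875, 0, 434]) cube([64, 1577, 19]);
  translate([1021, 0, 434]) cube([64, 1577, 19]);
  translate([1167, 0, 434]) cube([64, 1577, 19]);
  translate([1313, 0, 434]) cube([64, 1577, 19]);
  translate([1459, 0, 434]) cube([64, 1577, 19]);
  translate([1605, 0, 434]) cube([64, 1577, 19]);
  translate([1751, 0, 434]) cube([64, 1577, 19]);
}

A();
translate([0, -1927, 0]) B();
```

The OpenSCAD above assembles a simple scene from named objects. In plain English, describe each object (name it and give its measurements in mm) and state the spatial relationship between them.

A is a box-shaped house frame (walls only): outside footprint 3950×3820 mm, wall height 2670 mm, wall thickness 109 mm. The two y-facing walls run the full x-width; the two x-facing walls fit between the inner faces of the y-facing walls.

B is a bed frame 1968 mm long (x) by 1577 mm wide (y). Four 63×63 mm corner posts, 453 mm tall, at the corners of the footprint. Four rails of 22 mm thickness and 175 mm height run between adjacent posts with their undersides at z = 259 mm, their outer faces flush with the outside of the frame (the two x-running rails run between the posts' inner faces; the two y-running rails run between the posts' inner faces). 12 slats, each 64 mm wide (x) and 19 mm thick, lie across the top of the two x-running rails, running the full 1577 mm width of the frame in y; the slats are evenly spaced along x between the inner faces of the end posts with equal gaps (rounded down to the nearest mm) at the −x end and between each pair — any rounding remainder accumulates at the +x end.

The bed frame is on the floor beside the house frame on its −y side.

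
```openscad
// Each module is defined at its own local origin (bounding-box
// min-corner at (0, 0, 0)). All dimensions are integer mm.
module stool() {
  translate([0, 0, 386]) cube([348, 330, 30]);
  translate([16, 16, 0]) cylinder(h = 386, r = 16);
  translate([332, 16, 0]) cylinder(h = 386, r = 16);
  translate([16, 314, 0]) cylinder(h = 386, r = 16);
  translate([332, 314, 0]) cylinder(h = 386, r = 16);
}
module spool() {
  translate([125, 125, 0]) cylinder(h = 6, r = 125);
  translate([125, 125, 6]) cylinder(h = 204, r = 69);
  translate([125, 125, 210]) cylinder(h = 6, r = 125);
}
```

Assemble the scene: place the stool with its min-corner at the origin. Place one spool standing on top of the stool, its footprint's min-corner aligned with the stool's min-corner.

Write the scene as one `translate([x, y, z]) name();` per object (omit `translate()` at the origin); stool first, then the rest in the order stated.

stool();
translate([0, 0, 416]) spool();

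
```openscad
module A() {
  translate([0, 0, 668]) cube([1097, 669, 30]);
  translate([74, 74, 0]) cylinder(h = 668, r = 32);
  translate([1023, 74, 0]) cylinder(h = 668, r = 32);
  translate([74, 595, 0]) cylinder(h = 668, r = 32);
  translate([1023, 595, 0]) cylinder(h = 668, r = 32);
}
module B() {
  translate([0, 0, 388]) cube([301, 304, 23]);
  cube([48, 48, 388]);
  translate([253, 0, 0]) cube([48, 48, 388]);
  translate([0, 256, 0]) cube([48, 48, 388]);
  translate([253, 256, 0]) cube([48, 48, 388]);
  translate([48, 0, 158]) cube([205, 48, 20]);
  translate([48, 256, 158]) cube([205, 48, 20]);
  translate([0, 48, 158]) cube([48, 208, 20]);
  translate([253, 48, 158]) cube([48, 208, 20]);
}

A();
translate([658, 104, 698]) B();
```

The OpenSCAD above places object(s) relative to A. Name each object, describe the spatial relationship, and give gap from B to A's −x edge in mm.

A is a table. B is a stool. The stool is on top of the table. The gap from the stool to the table's −x edge is 658 mm.

The stool's min-x is at 658; the table's min-x is 0; gap = 658 mm.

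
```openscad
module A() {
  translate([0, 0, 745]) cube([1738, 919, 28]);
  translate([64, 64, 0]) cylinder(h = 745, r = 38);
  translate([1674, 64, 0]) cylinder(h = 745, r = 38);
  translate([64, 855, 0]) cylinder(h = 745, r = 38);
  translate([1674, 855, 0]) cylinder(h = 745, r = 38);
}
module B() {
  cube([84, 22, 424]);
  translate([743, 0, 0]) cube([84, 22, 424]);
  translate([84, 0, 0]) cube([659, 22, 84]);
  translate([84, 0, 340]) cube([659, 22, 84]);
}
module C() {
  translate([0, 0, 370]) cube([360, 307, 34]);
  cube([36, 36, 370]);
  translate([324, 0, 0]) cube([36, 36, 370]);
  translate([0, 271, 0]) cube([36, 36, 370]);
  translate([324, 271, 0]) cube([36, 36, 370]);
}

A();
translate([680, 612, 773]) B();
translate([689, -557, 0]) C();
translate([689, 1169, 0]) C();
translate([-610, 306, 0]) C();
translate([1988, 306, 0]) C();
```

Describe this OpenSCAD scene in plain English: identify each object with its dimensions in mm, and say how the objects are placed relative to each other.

A is a rectangular dining table. The top is 1738×919×28 mm with its upper surface at z = 773 mm. It stands on four round legs of 76 mm diameter, each leg's bounding box inset 26 mm from the nearest pair of top edges, running from the floor to the underside of the top.

B is a rectangular picture frame lying in the x–z plane (depth along y). The opening is 659 mm wide (x) by 256 mm tall (z), surrounded by a border 84 mm wide on all four sides. The frame is 22 mm deep and is made of two full-height vertical stiles with two horizontal rails fitted between them.

C is a four-legged stool. The seat is a 360×307×34 mm slab whose top surface is at z = 404 mm; four square legs, each 36×36 mm in cross-section, run from the floor (z = 0) to the underside of the seat, each flush with a corner of the seat.

The picture frame is on top of the table. Four stools sit around the table at the −y, +y, −x, +x sides.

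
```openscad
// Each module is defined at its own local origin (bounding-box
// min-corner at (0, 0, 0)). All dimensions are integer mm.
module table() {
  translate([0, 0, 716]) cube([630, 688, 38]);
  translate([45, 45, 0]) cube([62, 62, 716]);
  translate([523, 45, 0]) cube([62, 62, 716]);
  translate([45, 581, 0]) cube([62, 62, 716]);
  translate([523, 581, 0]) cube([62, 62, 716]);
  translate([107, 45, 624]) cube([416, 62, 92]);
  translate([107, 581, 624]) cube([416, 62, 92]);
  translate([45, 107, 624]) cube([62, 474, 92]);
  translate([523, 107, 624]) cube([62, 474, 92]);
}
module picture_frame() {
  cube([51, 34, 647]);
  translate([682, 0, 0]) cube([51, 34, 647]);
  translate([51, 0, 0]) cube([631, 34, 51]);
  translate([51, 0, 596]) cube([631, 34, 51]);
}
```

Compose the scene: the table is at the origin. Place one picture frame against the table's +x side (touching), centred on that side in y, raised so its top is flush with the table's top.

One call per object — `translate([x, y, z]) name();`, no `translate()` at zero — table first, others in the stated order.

table();
translate([630, 327, 107]) picture_frame();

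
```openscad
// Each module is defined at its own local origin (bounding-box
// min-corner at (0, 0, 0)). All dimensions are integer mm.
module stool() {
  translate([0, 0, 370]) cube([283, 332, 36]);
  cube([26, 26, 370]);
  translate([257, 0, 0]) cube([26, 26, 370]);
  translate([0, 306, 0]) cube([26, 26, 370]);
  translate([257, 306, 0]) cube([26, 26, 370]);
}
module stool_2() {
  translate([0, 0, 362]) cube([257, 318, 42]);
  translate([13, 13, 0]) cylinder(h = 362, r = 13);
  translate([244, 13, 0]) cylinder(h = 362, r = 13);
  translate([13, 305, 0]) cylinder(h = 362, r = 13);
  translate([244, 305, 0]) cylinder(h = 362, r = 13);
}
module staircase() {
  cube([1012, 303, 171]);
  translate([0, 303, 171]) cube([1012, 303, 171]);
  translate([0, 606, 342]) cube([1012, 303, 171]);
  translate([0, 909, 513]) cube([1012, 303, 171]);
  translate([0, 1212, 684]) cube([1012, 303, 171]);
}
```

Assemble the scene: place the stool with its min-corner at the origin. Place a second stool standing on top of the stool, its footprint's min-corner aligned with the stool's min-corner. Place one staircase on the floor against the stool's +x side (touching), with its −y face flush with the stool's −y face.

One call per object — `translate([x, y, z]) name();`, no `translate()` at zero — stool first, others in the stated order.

stool();
translate([0, 0, 406]) stool_2();
translate([283, 0, 0]) staircase();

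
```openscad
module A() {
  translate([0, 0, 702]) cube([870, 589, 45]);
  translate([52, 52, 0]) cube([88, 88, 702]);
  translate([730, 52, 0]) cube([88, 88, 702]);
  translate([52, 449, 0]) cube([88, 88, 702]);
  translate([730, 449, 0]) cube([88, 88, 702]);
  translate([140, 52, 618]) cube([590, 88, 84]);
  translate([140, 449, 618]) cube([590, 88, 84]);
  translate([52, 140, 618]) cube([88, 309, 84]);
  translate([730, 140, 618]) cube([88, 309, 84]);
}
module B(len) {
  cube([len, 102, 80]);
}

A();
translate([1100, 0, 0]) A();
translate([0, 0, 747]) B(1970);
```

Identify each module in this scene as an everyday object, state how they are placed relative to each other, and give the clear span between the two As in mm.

Second table starts at x = 1100; first ends at x = 870; clear span = 1100 − 870 = 230 mm.

A is a table. B is a beam. A beam spans the tops of two tables. The clear span between the two tables is 230 mm.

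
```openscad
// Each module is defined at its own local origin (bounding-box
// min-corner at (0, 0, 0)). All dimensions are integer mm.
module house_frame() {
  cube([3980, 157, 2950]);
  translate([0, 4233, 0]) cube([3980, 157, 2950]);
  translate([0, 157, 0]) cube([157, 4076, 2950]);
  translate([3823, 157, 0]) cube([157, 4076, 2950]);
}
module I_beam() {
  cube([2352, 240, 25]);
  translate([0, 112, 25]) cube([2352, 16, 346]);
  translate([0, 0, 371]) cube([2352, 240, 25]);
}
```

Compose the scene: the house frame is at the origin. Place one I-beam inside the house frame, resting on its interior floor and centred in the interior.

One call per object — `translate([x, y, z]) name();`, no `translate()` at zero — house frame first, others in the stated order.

house_frame();
translate([814, 2075, 0]) I_beam();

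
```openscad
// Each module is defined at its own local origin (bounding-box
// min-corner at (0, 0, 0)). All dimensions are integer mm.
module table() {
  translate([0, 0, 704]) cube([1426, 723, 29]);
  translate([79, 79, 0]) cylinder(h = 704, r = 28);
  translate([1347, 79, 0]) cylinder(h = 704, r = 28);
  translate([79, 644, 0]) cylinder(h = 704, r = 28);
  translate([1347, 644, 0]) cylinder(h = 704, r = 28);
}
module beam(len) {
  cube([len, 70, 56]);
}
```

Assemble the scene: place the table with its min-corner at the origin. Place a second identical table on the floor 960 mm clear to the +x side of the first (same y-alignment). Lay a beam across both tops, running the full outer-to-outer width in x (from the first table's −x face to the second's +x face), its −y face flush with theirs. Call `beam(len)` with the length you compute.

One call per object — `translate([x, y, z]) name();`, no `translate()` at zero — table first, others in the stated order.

table();
translate([2386, 0, 0]) table();
translate([0, 0, 733]) beam(3812);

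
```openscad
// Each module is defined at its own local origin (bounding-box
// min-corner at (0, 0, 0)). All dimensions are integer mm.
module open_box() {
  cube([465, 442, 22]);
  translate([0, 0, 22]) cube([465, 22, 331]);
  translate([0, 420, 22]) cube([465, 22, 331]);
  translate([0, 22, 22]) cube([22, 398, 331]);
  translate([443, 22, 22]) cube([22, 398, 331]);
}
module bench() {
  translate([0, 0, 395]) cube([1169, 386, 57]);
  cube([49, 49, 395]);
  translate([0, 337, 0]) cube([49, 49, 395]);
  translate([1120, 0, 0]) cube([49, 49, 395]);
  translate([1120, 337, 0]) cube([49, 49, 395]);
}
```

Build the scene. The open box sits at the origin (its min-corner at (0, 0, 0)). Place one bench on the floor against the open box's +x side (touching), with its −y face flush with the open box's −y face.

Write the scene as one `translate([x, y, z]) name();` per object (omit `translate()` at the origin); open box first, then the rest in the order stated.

open_box();
translate([465, 0, 0]) bench();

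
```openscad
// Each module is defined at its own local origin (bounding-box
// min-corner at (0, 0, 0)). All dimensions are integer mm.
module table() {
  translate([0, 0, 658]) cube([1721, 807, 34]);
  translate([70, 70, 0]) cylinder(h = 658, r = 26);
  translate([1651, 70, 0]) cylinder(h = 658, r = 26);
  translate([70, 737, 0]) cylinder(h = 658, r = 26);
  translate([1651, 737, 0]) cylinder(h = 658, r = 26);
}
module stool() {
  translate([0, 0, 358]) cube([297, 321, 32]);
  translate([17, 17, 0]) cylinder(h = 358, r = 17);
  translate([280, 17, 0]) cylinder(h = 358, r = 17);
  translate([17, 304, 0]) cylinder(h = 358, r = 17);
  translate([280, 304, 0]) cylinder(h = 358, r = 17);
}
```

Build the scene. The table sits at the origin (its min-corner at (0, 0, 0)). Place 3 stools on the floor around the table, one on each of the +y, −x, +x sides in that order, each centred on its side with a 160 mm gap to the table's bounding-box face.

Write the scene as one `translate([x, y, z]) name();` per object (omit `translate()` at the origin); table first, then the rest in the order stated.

table();
translate([712, 967, 0]) stool();
translate([-457, 243, 0]) stool();
translate([1881, 243, 0]) stool();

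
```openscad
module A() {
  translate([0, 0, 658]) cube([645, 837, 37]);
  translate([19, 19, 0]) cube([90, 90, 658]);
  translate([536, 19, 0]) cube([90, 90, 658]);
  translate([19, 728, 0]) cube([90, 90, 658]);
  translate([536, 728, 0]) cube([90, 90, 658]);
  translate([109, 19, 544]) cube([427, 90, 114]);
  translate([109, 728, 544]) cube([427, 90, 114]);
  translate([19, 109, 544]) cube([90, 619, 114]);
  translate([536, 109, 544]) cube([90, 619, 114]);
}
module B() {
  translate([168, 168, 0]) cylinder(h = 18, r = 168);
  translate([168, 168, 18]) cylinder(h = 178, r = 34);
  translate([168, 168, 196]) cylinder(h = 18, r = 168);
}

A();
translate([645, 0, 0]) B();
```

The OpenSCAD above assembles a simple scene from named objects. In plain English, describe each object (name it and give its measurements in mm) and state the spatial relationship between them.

A is a table: top 645 mm (x) × 837 mm (y), 37 mm thick, upper face at z = 695 mm, on four 90×90 mm square legs, each inset 19 mm from the nearest pair of top edges, running from z = 0 to the bottom of the top. Four apron rails, 90 mm thick and 114 mm tall, run between adjacent legs with their top edges flush with the underside of the top and their outer faces flush with the legs' outer faces.

B is a spool: two coaxial disc flanges of radius 168 mm and thickness 18 mm, joined by a core cylinder of radius 34 mm and height 178 mm. The lower flange rests on z = 0 and the three cylinders share a vertical axis.

The spool is against the table's +x side, with their −y faces flush.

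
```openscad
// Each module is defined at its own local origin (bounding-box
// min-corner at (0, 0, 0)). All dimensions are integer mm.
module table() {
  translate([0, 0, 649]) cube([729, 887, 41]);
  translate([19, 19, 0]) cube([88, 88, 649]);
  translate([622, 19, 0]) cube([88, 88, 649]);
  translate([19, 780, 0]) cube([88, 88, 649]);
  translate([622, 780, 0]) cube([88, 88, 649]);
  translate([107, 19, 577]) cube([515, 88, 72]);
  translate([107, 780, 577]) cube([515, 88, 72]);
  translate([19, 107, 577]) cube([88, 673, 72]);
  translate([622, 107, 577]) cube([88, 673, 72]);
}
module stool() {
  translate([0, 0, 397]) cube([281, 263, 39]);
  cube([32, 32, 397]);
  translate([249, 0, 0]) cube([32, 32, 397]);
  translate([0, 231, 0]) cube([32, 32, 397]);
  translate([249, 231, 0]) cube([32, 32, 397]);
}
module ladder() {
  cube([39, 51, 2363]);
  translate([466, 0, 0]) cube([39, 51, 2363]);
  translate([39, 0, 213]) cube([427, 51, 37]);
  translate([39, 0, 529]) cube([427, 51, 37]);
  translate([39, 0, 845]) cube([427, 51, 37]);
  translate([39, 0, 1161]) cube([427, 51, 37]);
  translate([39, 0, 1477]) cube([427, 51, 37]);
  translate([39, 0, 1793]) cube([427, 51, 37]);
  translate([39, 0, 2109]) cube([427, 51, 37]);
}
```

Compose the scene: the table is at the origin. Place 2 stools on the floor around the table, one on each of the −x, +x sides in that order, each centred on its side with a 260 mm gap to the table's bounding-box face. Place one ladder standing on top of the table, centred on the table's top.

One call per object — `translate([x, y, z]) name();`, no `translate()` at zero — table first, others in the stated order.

table();
translate([-541, 312, 0]) stool();
translate([989, 312, 0]) stool();
translate([112, 418, 690]) ladder();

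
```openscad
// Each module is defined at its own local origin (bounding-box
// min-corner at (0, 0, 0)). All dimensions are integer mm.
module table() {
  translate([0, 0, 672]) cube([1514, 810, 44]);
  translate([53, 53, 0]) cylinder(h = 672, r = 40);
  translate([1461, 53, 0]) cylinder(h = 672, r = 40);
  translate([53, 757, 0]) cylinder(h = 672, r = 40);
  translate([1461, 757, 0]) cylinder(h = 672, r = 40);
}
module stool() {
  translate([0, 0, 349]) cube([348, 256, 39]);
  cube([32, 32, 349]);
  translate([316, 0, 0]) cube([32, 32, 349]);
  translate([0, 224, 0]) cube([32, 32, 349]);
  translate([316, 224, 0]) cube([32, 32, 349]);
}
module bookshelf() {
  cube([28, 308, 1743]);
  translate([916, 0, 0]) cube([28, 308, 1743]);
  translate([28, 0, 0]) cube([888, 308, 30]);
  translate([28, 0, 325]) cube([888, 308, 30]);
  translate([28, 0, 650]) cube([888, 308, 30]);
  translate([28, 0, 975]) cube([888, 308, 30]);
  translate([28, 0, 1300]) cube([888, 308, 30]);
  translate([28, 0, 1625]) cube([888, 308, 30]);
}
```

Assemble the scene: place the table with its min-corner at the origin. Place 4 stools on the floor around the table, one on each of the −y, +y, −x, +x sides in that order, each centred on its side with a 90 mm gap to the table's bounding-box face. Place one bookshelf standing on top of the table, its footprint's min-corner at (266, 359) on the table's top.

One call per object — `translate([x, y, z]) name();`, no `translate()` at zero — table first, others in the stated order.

table();
translate([583, -346, 0]) stool();
translate([583, 900, 0]) stool();
translate([-438, 277, 0]) stool();
translate([1604, 277, 0]) stool();
translate([266, 359, 716]) bookshelf();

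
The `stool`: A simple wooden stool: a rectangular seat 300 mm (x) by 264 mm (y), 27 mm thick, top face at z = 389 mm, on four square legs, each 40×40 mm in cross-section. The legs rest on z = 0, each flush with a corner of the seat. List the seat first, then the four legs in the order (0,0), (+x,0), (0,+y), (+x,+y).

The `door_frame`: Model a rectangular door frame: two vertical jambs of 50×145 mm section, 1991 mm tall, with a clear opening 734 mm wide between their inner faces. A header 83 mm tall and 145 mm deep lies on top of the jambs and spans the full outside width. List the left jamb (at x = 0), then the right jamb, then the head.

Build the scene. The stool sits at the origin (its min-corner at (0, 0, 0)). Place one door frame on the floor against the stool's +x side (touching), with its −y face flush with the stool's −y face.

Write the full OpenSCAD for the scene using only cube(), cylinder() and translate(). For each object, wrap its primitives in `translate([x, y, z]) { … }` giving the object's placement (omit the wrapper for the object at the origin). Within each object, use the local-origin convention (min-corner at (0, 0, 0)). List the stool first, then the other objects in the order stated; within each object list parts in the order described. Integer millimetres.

translate([0, 0, 362]) cube([300, 264, 27]);
cube([40, 40, 362]);
translate([260, 0, 0]) cube([40, 40, 362]);
translate([0, 224, 0]) cube([40, 40, 362]);
translate([260, 224, 0]) cube([40, 40, 362]);
translate([300, 0, 0]) {
  cube([50, 145, 1991]);
  translate([784, 0, 0]) cube([50, 145, 1991]);
  translate([0, 0, 1991]) cube([834, 145, 83]);
}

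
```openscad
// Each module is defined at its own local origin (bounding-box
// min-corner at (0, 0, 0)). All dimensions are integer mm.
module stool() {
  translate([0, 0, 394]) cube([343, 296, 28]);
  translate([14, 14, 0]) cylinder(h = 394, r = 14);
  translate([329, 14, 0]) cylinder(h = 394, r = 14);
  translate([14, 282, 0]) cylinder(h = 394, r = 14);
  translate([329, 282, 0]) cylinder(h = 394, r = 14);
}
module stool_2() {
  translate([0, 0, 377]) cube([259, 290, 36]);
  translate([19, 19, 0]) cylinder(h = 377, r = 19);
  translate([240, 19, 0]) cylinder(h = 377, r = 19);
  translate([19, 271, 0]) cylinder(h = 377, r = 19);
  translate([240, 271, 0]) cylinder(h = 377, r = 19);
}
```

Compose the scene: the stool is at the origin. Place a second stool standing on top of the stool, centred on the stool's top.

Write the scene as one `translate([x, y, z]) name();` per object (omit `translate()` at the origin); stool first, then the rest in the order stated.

stool();
translate([42, 3, 422]) stool_2();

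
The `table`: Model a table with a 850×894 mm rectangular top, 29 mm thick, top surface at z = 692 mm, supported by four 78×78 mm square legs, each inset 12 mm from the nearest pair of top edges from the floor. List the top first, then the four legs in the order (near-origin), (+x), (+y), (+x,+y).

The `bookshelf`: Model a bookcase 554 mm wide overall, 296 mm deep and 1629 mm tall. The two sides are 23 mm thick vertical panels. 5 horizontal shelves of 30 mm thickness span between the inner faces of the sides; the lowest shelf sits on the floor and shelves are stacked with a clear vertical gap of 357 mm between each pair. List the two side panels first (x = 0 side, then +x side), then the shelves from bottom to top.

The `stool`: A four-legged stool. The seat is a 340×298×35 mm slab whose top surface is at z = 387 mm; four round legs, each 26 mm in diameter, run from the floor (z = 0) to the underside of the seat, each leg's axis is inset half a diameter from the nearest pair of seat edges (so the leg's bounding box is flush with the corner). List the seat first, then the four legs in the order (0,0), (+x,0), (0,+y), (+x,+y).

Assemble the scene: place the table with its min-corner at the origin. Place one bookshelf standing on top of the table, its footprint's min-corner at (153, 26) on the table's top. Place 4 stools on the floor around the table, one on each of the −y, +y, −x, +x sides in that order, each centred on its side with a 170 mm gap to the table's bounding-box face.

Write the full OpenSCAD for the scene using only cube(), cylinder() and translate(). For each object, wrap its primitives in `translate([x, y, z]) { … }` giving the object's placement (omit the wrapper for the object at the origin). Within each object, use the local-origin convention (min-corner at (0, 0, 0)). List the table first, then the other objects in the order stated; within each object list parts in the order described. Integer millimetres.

translate([0, 0, 663]) cube([850, 894, 29]);
translate([12, 12, 0]) cube([78, 78, 663]);
translate([760, 12, 0]) cube([78, 78, 663]);
translate([12, 804, 0]) cube([78, 78, 663]);
translate([760, 804, 0]) cube([78, 78, 663]);
translate([153, 26, 692]) {
  cube([23, 296, 1629]);
  translate([531, 0, 0]) cube([23, 296, 1629]);
  translate([23, 0, 0]) cube([508, 296, 30]);
  translate([23, 0, 387]) cube([508, 296, 30]);
  translate([23, 0, 774]) cube([508, 296, 30]);
  translate([23, 0, 1161]) cube([508, 296, 30]);
  translate([23, 0, 1548]) cube([508, 296, 30]);
}
translate([255, -468, 0]) {
  translate([0, 0, 352]) cube([340, 298, 35]);
  translate([13, 13, 0]) cylinder(h = 352, r = 13);
  translate([327, 13, 0]) cylinder(h = 352, r = 13);
  translate([13, 285, 0]) cylinder(h = 352, r = 13);
  translate([327, 285, 0]) cylinder(h = 352, r = 13);
}
translate([255, 1064, 0]) {
  translate([0, 0, 352]) cube([340, 298, 35]);
  translate([13, 13, 0]) cylinder(h = 352, r = 13);
  translate([327, 13, 0]) cylinder(h = 352, r = 13);
  translate([13, 285, 0]) cylinder(h = 352, r = 13);
  translate([327, 285, 0]) cylinder(h = 352, r = 13);
}
translate([-510, 298, 0]) {
  translate([0, 0, 352]) cube([340, 298, 35]);
  translate([13, 13, 0]) cylinder(h = 352, r = 13);
  translate([327, 13, 0]) cylinder(h = 352, r = 13);
  translate([13, 285, 0]) cylinder(h = 352, r = 13);
  translate([327, 285, 0]) cylinder(h = 352, r = 13);
}
translate([1020, 298, 0]) {
  translate([0, 0, 352]) cube([340, 298, 35]);
  translate([13, 13, 0]) cylinder(h = 352, r = 13);
  translate([327, 13, 0]) cylinder(h = 352, r = 13);
  translate([13, 285, 0]) cylinder(h = 352, r = 13);
  translate([327, 285, 0]) cylinder(h = 352, r = 13);
}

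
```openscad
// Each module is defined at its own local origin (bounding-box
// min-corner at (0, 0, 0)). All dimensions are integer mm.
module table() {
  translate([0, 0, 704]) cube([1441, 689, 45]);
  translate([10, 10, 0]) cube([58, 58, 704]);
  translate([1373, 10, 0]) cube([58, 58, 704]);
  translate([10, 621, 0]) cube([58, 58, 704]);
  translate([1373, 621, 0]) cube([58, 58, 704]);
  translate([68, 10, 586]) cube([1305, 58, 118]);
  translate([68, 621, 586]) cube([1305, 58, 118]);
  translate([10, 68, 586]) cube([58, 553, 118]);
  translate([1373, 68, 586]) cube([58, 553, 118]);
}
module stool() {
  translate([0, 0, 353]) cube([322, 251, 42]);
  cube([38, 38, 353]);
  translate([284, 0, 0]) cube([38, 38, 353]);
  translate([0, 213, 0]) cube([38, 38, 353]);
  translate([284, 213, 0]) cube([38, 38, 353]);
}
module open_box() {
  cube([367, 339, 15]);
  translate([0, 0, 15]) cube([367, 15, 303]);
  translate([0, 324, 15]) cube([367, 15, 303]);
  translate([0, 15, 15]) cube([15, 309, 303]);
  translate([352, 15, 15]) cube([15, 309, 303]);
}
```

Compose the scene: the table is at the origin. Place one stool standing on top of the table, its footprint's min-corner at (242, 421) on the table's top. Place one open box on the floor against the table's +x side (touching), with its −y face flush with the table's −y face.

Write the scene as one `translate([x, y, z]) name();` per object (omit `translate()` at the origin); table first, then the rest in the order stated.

table();
translate([242, 421, 749]) stool();
translate([1441, 0, 0]) open_box();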